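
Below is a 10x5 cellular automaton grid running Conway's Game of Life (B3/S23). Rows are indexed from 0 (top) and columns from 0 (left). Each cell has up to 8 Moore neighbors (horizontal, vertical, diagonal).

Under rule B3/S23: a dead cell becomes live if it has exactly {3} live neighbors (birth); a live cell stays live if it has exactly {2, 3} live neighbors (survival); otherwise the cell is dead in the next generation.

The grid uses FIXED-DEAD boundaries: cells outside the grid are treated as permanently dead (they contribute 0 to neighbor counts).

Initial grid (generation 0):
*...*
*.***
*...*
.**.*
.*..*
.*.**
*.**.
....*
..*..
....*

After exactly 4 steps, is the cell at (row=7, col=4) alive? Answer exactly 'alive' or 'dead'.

Answer: alive

Derivation:
Simulating step by step:
Generation 0 (given above): 22 live cells
Generation 1: 21 live cells
.*..*
*...*
*...*
***.*
**..*
**..*
.**..
.**..
...*.
.....
Generation 2: 14 live cells
.....
**.**
*...*
..*.*
....*
...*.
...*.
.*.*.
..*..
.....
Generation 3: 15 live cells
.....
**.**
*.*.*
....*
....*
...**
...**
...*.
..*..
.....
Generation 4: 14 live cells
.....
*****
*.*.*
....*
....*
.....
..*..
..***
.....
.....

Cell (7,4) at generation 4: 1 -> alive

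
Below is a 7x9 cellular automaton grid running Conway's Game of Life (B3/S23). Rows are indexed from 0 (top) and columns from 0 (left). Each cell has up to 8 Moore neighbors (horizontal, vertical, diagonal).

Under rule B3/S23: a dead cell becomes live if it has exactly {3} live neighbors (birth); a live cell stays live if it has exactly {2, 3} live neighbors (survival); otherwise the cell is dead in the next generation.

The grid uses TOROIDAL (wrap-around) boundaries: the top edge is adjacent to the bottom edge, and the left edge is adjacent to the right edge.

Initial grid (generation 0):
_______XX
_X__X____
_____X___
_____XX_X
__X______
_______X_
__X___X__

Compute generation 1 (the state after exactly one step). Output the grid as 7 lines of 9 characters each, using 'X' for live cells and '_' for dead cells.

Answer: _______X_
_________
____XXX__
_____XX__
______XX_
_________
______X_X

Derivation:
Simulating step by step:
Generation 0 (given above): 12 live cells
Generation 1: 10 live cells
(generation 1 grid is the final answer)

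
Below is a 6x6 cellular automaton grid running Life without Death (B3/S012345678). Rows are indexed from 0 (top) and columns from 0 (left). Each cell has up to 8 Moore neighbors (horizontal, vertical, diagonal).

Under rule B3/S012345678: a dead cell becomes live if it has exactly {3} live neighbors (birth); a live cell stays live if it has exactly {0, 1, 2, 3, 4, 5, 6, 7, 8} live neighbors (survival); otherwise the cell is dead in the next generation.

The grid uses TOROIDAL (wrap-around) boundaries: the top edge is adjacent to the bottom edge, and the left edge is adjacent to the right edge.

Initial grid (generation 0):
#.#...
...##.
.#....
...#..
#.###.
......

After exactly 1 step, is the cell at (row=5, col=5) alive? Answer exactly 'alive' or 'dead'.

Answer: alive

Derivation:
Simulating step by step:
Generation 0 (given above): 10 live cells
Generation 1: 20 live cells
#.##..
.####.
.####.
.#.##.
#.###.
..#..#

Cell (5,5) at generation 1: 1 -> alive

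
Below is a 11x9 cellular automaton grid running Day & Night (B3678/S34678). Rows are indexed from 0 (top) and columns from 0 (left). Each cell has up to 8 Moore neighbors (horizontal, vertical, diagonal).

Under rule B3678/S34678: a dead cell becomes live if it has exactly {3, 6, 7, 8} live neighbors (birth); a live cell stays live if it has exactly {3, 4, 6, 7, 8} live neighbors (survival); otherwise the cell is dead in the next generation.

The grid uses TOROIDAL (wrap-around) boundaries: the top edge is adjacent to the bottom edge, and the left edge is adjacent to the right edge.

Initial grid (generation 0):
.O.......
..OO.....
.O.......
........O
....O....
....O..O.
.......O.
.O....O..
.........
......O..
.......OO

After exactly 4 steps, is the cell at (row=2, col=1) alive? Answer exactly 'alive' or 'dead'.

Answer: alive

Derivation:
Simulating step by step:
Generation 0 (given above): 14 live cells
Generation 1: 6 live cells
..O......
.OO......
..O......
.........
.........
.........
......O..
.........
.........
.......O.
.........
Generation 2: 5 live cells
.O.......
.OOO.....
.O.......
.........
.........
.........
.........
.........
.........
.........
.........
Generation 3: 3 live cells
.........
OOO......
.........
.........
.........
.........
.........
.........
.........
.........
.........
Generation 4: 2 live cells
.O.......
.........
.O.......
.........
.........
.........
.........
.........
.........
.........
.........

Cell (2,1) at generation 4: 1 -> alive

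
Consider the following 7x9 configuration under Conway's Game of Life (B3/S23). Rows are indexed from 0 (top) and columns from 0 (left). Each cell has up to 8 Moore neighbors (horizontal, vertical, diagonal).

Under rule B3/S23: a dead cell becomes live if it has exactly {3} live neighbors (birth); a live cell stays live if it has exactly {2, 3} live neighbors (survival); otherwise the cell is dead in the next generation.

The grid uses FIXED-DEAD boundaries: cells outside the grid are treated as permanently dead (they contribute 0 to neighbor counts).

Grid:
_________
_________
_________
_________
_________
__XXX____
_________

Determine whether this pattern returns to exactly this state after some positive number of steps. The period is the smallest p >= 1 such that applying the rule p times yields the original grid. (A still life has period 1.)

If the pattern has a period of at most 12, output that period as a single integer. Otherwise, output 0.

Answer: 2

Derivation:
Simulating and comparing each generation to the original:
Gen 0 (original, given above): 3 live cells
Gen 1: 3 live cells, differs from original
Gen 2: 3 live cells, MATCHES original -> period = 2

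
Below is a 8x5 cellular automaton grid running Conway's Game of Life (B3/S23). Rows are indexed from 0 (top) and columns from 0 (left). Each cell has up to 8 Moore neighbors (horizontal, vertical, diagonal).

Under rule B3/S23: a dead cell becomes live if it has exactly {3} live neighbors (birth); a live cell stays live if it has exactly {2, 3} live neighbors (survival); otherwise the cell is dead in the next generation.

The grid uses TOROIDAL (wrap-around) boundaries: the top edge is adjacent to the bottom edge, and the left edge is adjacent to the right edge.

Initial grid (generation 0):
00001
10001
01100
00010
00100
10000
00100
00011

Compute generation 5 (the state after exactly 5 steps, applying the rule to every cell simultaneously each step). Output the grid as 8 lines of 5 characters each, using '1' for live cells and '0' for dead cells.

Answer: 11000
00000
00000
00000
01000
00101
00000
11101

Derivation:
Simulating step by step:
Generation 0 (given above): 11 live cells
Generation 1: 16 live cells
00000
11011
11111
01010
00000
01000
00011
00011
Generation 2: 10 live cells
00100
00000
00000
01010
00100
00000
10111
00011
Generation 3: 10 live cells
00010
00000
00000
00100
00100
01101
10100
11000
Generation 4: 10 live cells
00000
00000
00000
00000
00100
10100
00111
11101
Generation 5: 9 live cells
(generation 5 grid is the final answer)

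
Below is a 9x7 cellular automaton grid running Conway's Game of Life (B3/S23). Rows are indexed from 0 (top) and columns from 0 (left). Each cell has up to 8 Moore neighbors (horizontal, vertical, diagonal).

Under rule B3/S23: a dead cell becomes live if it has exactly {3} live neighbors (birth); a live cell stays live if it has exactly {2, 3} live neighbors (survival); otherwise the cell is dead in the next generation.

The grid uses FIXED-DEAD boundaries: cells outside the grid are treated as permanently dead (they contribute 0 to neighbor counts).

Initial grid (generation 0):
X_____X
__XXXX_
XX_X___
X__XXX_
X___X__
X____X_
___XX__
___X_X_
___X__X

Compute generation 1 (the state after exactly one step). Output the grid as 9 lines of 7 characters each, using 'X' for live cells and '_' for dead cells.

Simulating step by step:
Generation 0 (given above): 23 live cells
Generation 1: 25 live cells
(generation 1 grid is the final answer)

Answer: ___XXX_
X_XXXX_
XX_____
X_XX_X_
XX_X___
___X_X_
___X_X_
__XX_X_
____X__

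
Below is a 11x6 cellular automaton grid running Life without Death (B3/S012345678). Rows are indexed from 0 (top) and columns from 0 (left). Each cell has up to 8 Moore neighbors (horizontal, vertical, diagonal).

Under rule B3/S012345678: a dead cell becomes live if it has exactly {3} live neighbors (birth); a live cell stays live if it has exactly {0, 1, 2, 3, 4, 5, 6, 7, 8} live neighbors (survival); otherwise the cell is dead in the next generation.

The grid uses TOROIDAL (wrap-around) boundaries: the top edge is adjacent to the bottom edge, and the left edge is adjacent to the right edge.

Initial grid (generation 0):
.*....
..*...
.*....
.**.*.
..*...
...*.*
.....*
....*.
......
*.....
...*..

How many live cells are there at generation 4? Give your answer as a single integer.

Simulating step by step:
Generation 0 (given above): 13 live cells
Generation 1: 20 live cells
.**...
.**...
.*.*..
.****.
.**.*.
...***
.....*
....*.
......
*.....
...*..
Generation 2: 32 live cells
.***..
****..
**.**.
*****.
***.*.
*.****
...*.*
....*.
......
*.....
.***..
Generation 3: 39 live cells
.****.
****.*
**.**.
*****.
***.*.
*.****
*.**.*
....*.
......
***...
****..
Generation 4: 45 live cells
.****.
****.*
**.**.
*****.
***.*.
*.****
*.**.*
...***
.*....
****..
******
Population at generation 4: 45

Answer: 45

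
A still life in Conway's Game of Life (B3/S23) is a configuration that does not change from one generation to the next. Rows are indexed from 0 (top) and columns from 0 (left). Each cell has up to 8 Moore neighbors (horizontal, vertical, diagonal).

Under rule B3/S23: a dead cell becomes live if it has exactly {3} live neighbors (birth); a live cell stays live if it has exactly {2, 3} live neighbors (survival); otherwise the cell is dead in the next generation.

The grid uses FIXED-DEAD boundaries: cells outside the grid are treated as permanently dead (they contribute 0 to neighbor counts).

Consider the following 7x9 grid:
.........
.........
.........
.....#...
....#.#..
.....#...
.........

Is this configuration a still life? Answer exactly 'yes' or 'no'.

Answer: yes

Derivation:
Compute generation 1 and compare to generation 0 (given above):
Generation 1:
.........
.........
.........
.....#...
....#.#..
.....#...
.........
The grids are IDENTICAL -> still life.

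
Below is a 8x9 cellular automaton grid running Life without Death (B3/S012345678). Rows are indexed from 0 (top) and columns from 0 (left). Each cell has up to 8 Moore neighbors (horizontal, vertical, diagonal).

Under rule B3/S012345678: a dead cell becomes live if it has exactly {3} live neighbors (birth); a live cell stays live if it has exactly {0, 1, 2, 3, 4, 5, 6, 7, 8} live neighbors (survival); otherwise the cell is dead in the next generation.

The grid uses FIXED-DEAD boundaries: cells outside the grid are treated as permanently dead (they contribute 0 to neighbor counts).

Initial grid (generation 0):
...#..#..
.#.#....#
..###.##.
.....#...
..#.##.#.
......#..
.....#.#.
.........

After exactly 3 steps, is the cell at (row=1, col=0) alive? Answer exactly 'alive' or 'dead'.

Simulating step by step:
Generation 0 (given above): 18 live cells
Generation 1: 27 live cells
..##..#..
.#.#.##.#
..######.
..#..#.#.
..#.##.#.
....#.##.
.....###.
.........
Generation 2: 38 live cells
..######.
.#.#.##.#
.########
.##..#.##
..#.##.##
...##.###
.....###.
......#..
Generation 3: 44 live cells
..######.
.#.#.##.#
#########
.##..#.##
.##.##.##
...##.###
....#####
.....###.

Cell (1,0) at generation 3: 0 -> dead

Answer: dead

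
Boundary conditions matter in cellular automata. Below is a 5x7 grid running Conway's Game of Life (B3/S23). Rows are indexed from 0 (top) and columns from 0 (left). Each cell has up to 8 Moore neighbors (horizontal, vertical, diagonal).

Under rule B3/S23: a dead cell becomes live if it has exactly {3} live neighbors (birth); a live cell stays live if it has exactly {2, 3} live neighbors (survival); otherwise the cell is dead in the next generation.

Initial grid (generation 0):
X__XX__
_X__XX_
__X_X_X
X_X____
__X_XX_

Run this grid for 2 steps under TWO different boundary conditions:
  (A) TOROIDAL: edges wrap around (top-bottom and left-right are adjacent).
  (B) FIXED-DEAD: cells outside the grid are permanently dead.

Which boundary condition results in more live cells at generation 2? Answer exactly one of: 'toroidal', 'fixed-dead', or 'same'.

Under TOROIDAL boundary, generation 2:
_______
_______
__X____
__X_X__
__X_X_X
Population = 6

Under FIXED-DEAD boundary, generation 2:
__XXX__
_XX__X_
__X____
_XX_X__
__XX___
Population = 12

Comparison: toroidal=6, fixed-dead=12 -> fixed-dead

Answer: fixed-dead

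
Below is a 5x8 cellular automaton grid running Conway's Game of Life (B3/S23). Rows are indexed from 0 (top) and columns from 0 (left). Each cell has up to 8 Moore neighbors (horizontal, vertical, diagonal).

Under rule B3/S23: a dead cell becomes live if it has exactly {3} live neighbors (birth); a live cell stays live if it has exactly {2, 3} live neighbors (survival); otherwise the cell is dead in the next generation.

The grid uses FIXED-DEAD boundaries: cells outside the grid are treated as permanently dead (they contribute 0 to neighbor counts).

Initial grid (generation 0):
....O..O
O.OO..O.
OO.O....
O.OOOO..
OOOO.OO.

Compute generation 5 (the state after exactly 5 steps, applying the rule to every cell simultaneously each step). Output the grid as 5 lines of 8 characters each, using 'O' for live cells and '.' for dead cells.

Simulating step by step:
Generation 0 (given above): 20 live cells
Generation 1: 12 live cells
...O....
O.OOO...
O....O..
.....OO.
O....OO.
Generation 2: 14 live cells
..OOO...
.OOOO...
.O.O.OO.
....O...
.....OO.
Generation 3: 7 live cells
.O..O...
.O......
.O...O..
....O...
.....O..
Generation 4: 5 live cells
........
OOO.....
........
....OO..
........
Generation 5: 3 live cells
(generation 5 grid is the final answer)

Answer: .O......
.O......
.O......
........
........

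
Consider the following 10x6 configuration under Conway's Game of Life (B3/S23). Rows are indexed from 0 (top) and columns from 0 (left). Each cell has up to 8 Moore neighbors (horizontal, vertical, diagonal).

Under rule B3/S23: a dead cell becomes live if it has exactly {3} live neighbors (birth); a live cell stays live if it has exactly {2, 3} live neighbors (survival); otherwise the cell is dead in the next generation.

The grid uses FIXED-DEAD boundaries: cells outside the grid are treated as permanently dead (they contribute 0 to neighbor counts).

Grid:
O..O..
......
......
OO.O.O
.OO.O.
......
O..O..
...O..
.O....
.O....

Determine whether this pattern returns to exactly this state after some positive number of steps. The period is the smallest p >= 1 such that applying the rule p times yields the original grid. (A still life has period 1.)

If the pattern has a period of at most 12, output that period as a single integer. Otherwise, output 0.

Answer: 0

Derivation:
Simulating and comparing each generation to the original:
Gen 0 (original, given above): 14 live cells
Gen 1: 14 live cells, differs from original
Gen 2: 6 live cells, differs from original
Gen 3: 0 live cells, differs from original
Gen 4: 0 live cells, differs from original
Gen 5: 0 live cells, differs from original
Gen 6: 0 live cells, differs from original
Gen 7: 0 live cells, differs from original
Gen 8: 0 live cells, differs from original
Gen 9: 0 live cells, differs from original
Gen 10: 0 live cells, differs from original
Gen 11: 0 live cells, differs from original
Gen 12: 0 live cells, differs from original
No period found within 12 steps.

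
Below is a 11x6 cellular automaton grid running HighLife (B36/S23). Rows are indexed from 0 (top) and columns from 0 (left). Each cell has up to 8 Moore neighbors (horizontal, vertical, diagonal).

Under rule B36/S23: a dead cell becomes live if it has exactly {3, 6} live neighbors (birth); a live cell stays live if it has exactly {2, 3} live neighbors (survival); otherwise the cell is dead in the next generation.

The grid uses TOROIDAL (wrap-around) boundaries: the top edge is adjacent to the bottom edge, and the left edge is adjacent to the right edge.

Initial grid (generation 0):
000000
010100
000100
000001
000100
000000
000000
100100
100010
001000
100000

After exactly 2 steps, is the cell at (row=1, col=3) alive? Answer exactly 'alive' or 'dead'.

Simulating step by step:
Generation 0 (given above): 11 live cells
Generation 1: 10 live cells
000000
001000
001010
000010
000000
000000
000000
000001
010101
010001
000000
Generation 2: 8 live cells
000000
000100
000000
000100
000000
000000
000000
100010
001001
001010
000000

Cell (1,3) at generation 2: 1 -> alive

Answer: alive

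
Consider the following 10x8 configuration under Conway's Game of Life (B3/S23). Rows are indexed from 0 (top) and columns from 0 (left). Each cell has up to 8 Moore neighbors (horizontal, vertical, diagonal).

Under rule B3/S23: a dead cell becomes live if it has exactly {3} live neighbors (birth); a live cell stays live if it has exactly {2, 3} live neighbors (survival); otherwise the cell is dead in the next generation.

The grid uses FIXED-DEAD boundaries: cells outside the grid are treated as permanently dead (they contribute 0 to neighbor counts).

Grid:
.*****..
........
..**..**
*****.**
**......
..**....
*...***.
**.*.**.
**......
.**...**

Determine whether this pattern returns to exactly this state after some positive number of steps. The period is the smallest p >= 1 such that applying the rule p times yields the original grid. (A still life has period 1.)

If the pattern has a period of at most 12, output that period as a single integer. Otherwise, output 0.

Simulating and comparing each generation to the original:
Gen 0 (original, given above): 35 live cells
Gen 1: 31 live cells, differs from original
Gen 2: 22 live cells, differs from original
Gen 3: 16 live cells, differs from original
Gen 4: 16 live cells, differs from original
Gen 5: 11 live cells, differs from original
Gen 6: 10 live cells, differs from original
Gen 7: 10 live cells, differs from original
Gen 8: 10 live cells, differs from original
Gen 9: 12 live cells, differs from original
Gen 10: 13 live cells, differs from original
Gen 11: 18 live cells, differs from original
Gen 12: 16 live cells, differs from original
No period found within 12 steps.

Answer: 0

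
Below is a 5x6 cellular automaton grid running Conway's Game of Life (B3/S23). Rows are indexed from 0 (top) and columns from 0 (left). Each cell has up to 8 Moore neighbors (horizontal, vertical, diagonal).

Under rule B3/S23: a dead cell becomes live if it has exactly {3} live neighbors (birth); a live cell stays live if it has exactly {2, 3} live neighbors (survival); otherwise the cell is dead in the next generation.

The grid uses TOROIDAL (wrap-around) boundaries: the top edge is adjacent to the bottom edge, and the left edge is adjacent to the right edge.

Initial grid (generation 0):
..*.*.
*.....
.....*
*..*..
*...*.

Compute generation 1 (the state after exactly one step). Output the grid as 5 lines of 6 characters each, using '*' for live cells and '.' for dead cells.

Simulating step by step:
Generation 0 (given above): 8 live cells
Generation 1: 9 live cells
(generation 1 grid is the final answer)

Answer: .*.*..
.....*
*....*
*...*.
.*..*.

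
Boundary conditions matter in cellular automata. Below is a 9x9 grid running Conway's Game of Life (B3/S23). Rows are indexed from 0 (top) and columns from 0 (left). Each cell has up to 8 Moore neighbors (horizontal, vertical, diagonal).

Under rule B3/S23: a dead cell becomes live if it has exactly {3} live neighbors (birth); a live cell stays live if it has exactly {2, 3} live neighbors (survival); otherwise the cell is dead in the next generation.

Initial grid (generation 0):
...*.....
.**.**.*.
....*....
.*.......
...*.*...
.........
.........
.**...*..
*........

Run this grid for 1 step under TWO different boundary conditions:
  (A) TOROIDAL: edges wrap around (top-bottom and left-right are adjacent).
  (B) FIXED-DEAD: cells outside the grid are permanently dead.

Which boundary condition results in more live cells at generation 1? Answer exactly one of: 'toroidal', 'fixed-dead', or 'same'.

Under TOROIDAL boundary, generation 1:
.****....
..*.**...
.*****...
....*....
.........
.........
.........
.*.......
.**......
Population = 16

Under FIXED-DEAD boundary, generation 1:
..***....
..*.**...
.*****...
....*....
.........
.........
.........
.*.......
.*.......
Population = 14

Comparison: toroidal=16, fixed-dead=14 -> toroidal

Answer: toroidal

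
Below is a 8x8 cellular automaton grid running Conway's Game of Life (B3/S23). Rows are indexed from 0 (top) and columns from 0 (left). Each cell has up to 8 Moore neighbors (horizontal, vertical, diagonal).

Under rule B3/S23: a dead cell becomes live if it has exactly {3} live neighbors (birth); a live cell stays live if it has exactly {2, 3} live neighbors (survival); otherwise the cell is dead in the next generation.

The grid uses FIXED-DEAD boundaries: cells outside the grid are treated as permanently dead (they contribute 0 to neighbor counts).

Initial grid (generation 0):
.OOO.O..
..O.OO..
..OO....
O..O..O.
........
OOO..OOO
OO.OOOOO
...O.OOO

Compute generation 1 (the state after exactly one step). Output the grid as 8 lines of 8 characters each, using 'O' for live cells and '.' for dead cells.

Answer: .OOO.O..
.....O..
.OO..O..
..OO....
O.O..O.O
O.OO...O
O..O....
..OO...O

Derivation:
Simulating step by step:
Generation 0 (given above): 29 live cells
Generation 1: 23 live cells
(generation 1 grid is the final answer)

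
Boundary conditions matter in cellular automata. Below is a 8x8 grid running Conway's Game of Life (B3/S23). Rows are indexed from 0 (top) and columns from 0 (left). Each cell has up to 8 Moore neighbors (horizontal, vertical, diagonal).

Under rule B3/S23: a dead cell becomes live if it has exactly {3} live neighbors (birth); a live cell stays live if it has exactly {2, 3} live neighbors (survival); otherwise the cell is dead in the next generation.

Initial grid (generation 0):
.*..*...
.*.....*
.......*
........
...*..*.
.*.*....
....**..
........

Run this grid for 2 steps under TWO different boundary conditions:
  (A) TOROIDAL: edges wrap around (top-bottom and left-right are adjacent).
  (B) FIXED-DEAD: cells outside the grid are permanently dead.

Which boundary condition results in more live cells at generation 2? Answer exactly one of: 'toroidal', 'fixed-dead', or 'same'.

Answer: same

Derivation:
Under TOROIDAL boundary, generation 2:
........
........
........
........
..**....
..***...
........
....**..
Population = 7

Under FIXED-DEAD boundary, generation 2:
........
........
........
........
..**....
..***...
...**...
........
Population = 7

Comparison: toroidal=7, fixed-dead=7 -> same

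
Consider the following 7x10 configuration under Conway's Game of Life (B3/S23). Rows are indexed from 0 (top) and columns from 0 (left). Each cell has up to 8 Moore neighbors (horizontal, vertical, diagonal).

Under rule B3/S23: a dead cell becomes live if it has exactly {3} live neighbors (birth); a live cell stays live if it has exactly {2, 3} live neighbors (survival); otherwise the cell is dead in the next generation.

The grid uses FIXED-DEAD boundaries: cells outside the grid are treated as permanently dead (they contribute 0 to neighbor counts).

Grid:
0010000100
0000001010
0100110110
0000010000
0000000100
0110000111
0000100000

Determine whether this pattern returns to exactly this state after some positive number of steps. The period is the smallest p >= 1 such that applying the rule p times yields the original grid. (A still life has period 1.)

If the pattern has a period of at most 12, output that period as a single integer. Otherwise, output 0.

Simulating and comparing each generation to the original:
Gen 0 (original, given above): 17 live cells
Gen 1: 17 live cells, differs from original
Gen 2: 12 live cells, differs from original
Gen 3: 14 live cells, differs from original
Gen 4: 12 live cells, differs from original
Gen 5: 15 live cells, differs from original
Gen 6: 13 live cells, differs from original
Gen 7: 15 live cells, differs from original
Gen 8: 14 live cells, differs from original
Gen 9: 14 live cells, differs from original
Gen 10: 13 live cells, differs from original
Gen 11: 15 live cells, differs from original
Gen 12: 15 live cells, differs from original
No period found within 12 steps.

Answer: 0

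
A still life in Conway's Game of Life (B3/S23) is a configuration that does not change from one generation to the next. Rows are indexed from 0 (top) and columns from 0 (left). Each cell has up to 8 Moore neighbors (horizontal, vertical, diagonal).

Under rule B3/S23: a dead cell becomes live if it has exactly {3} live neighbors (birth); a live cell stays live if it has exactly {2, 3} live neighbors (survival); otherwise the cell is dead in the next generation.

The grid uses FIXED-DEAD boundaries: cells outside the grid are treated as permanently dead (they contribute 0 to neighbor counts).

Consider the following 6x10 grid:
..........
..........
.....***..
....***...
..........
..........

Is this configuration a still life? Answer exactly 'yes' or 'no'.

Answer: no

Derivation:
Compute generation 1 and compare to generation 0 (given above):
Generation 1:
..........
......*...
....*..*..
....*..*..
.....*....
..........
Cell (1,6) differs: gen0=0 vs gen1=1 -> NOT a still life.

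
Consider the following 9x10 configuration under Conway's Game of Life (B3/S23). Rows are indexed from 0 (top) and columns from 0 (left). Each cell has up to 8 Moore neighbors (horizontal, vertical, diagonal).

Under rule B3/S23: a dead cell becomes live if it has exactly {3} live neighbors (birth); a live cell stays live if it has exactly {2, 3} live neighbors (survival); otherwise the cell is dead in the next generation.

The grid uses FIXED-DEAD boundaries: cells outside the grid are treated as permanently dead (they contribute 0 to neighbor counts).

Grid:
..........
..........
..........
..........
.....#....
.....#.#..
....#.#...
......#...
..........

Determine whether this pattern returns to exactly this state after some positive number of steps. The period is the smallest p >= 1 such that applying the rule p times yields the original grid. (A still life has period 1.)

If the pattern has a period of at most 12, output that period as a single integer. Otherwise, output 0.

Answer: 2

Derivation:
Simulating and comparing each generation to the original:
Gen 0 (original, given above): 6 live cells
Gen 1: 6 live cells, differs from original
Gen 2: 6 live cells, MATCHES original -> period = 2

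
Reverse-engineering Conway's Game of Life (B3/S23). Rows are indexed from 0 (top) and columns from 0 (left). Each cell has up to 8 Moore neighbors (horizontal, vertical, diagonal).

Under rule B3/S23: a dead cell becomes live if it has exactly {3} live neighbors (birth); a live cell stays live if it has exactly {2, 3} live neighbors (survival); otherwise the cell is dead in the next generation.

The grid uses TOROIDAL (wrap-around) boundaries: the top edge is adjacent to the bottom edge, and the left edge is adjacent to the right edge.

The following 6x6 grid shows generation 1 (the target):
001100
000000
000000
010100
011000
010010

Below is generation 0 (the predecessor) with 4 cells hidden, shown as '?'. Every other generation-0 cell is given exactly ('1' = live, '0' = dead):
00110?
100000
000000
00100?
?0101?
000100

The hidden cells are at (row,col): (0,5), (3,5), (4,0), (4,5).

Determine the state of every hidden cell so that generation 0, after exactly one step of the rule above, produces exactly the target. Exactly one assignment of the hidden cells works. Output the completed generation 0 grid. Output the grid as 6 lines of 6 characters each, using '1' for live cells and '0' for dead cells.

Hidden generation-0 cells (in order): (0,5), (3,5), (4,0), (4,5).
A hidden cell only influences target cells in its own 3x3 neighborhood. Try each of the 2^4 = 16 assignments, step the completed generation 0 forward once under B3/S23, and compare with the target:
  (0,5)=0 (3,5)=0 (4,0)=0 (4,5)=0 -> step gives (3,1)='0' but target has '1' -> reject
  (0,5)=0 (3,5)=0 (4,0)=0 (4,5)=1 -> step gives (3,1)='0' but target has '1' -> reject
  (0,5)=0 (3,5)=0 (4,0)=1 (4,5)=0 -> step reproduces the target at every cell -> ACCEPT
  (0,5)=0 (3,5)=0 (4,0)=1 (4,5)=1 -> step gives (3,5)='1' but target has '0' -> reject
  (0,5)=0 (3,5)=1 (4,0)=0 (4,5)=0 -> step gives (3,1)='0' but target has '1' -> reject
  (0,5)=0 (3,5)=1 (4,0)=0 (4,5)=1 -> step gives (3,1)='0' but target has '1' -> reject
  (0,5)=0 (3,5)=1 (4,0)=1 (4,5)=0 -> step gives (3,5)='1' but target has '0' -> reject
  (0,5)=0 (3,5)=1 (4,0)=1 (4,5)=1 -> step gives (3,0)='1' but target has '0' -> reject
  (0,5)=1 (3,5)=0 (4,0)=0 (4,5)=0 -> step gives (0,4)='1' but target has '0' -> reject
  (0,5)=1 (3,5)=0 (4,0)=0 (4,5)=1 -> step gives (0,4)='1' but target has '0' -> reject
  (0,5)=1 (3,5)=0 (4,0)=1 (4,5)=0 -> step gives (0,4)='1' but target has '0' -> reject
  (0,5)=1 (3,5)=0 (4,0)=1 (4,5)=1 -> step gives (0,4)='1' but target has '0' -> reject
  (0,5)=1 (3,5)=1 (4,0)=0 (4,5)=0 -> step gives (0,4)='1' but target has '0' -> reject
  (0,5)=1 (3,5)=1 (4,0)=0 (4,5)=1 -> step gives (0,4)='1' but target has '0' -> reject
  (0,5)=1 (3,5)=1 (4,0)=1 (4,5)=0 -> step gives (0,4)='1' but target has '0' -> reject
  (0,5)=1 (3,5)=1 (4,0)=1 (4,5)=1 -> step gives (0,4)='1' but target has '0' -> reject
Unique solution: (0,5)=dead, (3,5)=dead, (4,0)=live, (4,5)=dead.
Check: live-neighbor counts of every cell in the completed generation 0:
122221
022211
121101
131312
032412
134432
Applying B3/S23 to generation 0 with these counts gives:
001100
000000
000000
010100
011000
010010
which matches the target exactly.

Answer: 001100
100000
000000
001000
101010
000100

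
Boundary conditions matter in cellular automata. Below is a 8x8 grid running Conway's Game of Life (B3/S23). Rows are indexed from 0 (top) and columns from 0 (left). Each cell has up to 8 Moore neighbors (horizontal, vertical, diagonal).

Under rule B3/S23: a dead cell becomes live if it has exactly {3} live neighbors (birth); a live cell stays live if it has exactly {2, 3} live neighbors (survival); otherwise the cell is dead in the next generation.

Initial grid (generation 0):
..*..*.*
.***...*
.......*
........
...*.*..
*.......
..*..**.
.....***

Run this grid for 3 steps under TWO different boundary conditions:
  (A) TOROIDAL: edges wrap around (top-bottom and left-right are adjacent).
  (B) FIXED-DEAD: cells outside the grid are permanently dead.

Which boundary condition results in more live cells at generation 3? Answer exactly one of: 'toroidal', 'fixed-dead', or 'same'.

Under TOROIDAL boundary, generation 3:
.*.....*
.**...**
.......*
........
....***.
....***.
.....*..
**......
Population = 16

Under FIXED-DEAD boundary, generation 3:
........
.*.*....
..*.....
..*.....
....***.
....***.
.....**.
........
Population = 12

Comparison: toroidal=16, fixed-dead=12 -> toroidal

Answer: toroidal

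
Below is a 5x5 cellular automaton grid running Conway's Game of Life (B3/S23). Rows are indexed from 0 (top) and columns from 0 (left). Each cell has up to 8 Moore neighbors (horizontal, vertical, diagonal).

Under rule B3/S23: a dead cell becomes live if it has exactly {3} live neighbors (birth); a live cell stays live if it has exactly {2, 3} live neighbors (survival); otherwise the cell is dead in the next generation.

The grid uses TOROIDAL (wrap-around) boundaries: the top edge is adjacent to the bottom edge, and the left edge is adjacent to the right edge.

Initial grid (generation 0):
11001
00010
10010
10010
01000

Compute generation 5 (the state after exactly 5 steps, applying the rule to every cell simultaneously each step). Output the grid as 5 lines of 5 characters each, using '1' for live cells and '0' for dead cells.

Simulating step by step:
Generation 0 (given above): 9 live cells
Generation 1: 14 live cells
11101
01110
00110
11100
01100
Generation 2: 5 live cells
00001
00000
10001
10000
00001
Generation 3: 7 live cells
00000
10001
10001
10000
10001
Generation 4: 6 live cells
00000
10001
01000
01000
10001
Generation 5: 4 live cells
(generation 5 grid is the final answer)

Answer: 00000
10000
01000
01000
10000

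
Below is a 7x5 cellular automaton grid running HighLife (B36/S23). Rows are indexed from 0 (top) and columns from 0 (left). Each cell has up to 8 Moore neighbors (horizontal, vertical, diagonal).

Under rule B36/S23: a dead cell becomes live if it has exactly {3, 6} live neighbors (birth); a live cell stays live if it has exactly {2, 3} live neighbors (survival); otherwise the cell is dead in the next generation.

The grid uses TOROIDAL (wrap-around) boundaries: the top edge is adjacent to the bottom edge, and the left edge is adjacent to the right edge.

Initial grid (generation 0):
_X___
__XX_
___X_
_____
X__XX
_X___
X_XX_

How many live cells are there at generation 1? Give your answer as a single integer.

Answer: 12

Derivation:
Simulating step by step:
Generation 0 (given above): 11 live cells
Generation 1: 12 live cells
_X__X
__XX_
__XX_
___X_
X___X
_X___
X_X__
Population at generation 1: 12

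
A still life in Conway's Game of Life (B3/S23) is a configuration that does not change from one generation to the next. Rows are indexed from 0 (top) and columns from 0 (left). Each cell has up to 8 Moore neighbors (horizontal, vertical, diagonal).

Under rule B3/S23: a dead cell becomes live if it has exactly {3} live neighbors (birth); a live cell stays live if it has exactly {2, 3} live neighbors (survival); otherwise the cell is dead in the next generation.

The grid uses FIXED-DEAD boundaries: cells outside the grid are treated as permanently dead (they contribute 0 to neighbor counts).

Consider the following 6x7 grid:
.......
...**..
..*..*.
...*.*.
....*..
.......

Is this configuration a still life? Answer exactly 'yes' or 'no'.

Compute generation 1 and compare to generation 0 (given above):
Generation 1:
.......
...**..
..*..*.
...*.*.
....*..
.......
The grids are IDENTICAL -> still life.

Answer: yes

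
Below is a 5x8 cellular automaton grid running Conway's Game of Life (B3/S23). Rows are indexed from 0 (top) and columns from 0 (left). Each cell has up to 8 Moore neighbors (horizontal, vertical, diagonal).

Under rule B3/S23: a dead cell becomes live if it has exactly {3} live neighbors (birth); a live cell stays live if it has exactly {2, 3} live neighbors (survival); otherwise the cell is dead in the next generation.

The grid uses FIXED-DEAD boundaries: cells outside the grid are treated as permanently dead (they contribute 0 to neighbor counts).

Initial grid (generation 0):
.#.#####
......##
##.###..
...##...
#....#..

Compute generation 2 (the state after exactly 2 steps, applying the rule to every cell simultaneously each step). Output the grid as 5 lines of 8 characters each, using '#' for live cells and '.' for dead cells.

Answer: ......#.
.###...#
...##.#.
.#...#..
.###....

Derivation:
Simulating step by step:
Generation 0 (given above): 17 live cells
Generation 1: 15 live cells
....##.#
##.....#
..##.##.
####....
....#...
Generation 2: 13 live cells
(generation 2 grid is the final answer)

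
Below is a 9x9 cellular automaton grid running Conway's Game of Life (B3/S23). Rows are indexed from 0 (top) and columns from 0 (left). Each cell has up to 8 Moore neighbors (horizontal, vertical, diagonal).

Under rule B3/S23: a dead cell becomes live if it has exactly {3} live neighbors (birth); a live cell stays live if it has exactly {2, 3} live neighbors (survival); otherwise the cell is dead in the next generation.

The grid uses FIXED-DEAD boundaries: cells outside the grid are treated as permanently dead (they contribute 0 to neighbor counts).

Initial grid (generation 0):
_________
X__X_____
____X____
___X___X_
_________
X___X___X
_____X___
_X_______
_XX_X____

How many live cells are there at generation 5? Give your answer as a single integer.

Answer: 4

Derivation:
Simulating step by step:
Generation 0 (given above): 13 live cells
Generation 1: 6 live cells
_________
_________
___XX____
_________
_________
_________
_________
_XX______
_XX______
Generation 2: 4 live cells
_________
_________
_________
_________
_________
_________
_________
_XX______
_XX______
Generation 3: 4 live cells
_________
_________
_________
_________
_________
_________
_________
_XX______
_XX______
Generation 4: 4 live cells
_________
_________
_________
_________
_________
_________
_________
_XX______
_XX______
Generation 5: 4 live cells
_________
_________
_________
_________
_________
_________
_________
_XX______
_XX______
Population at generation 5: 4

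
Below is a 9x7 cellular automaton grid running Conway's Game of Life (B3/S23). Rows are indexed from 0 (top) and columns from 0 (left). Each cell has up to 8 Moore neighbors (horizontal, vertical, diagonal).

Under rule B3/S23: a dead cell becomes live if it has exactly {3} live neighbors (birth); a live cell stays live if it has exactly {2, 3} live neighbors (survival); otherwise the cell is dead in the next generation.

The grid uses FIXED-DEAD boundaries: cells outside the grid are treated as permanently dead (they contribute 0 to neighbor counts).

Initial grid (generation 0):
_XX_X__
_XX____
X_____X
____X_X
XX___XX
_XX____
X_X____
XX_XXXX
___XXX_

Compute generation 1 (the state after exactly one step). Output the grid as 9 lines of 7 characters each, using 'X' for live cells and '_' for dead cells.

Simulating step by step:
Generation 0 (given above): 26 live cells
Generation 1: 26 live cells
(generation 1 grid is the final answer)

Answer: _XXX___
X_XX___
_X___X_
XX____X
XXX__XX
__X____
X___XX_
XX____X
__XX__X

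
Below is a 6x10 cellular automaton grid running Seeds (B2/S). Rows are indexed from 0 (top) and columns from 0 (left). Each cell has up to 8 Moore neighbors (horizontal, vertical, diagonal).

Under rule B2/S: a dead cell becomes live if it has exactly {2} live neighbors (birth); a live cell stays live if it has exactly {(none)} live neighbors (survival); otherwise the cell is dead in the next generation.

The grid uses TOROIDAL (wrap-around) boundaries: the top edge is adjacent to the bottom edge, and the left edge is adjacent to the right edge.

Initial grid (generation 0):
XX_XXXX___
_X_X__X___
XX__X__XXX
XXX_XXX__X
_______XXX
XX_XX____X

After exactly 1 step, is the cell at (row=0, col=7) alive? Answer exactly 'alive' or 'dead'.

Simulating step by step:
Generation 0 (given above): 30 live cells
Generation 1: 1 live cells
_______X__
__________
__________
__________
__________
__________

Cell (0,7) at generation 1: 1 -> alive

Answer: alive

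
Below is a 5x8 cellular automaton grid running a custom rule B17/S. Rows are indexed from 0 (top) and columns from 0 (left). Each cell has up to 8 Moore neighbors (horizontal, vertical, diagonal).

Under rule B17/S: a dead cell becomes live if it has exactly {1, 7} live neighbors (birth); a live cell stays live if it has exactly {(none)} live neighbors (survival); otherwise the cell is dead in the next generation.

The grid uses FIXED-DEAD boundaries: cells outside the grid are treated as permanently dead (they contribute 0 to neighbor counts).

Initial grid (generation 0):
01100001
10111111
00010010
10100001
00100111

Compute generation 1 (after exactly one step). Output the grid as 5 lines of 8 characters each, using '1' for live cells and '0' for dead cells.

Simulating step by step:
Generation 0 (given above): 19 live cells
Generation 1: 2 live cells
(generation 1 grid is the final answer)

Answer: 00000000
00000000
00000000
00000000
10001000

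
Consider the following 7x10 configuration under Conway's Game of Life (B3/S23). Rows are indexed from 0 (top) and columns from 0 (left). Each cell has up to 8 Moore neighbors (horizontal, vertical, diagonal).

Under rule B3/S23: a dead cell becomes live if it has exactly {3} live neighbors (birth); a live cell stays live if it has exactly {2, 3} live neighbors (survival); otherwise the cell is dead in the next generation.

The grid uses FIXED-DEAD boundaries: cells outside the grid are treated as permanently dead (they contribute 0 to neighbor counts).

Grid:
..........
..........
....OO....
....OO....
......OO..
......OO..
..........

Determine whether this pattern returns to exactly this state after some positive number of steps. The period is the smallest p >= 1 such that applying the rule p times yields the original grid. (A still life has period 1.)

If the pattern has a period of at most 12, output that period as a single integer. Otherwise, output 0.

Simulating and comparing each generation to the original:
Gen 0 (original, given above): 8 live cells
Gen 1: 6 live cells, differs from original
Gen 2: 8 live cells, MATCHES original -> period = 2

Answer: 2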